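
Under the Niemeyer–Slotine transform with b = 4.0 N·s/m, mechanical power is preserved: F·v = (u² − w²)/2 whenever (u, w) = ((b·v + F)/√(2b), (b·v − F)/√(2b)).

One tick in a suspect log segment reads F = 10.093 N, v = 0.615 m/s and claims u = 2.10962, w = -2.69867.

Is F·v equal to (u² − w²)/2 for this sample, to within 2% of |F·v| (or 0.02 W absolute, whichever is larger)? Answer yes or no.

no

F·v = 10.093×0.615 = 6.2072 W.
(u² − w²)/2 = (4.4505 − 7.2828)/2 = -1.4162 W.
|Δ| = 7.6234;  2% of max(1, |F·v|) = 0.1241.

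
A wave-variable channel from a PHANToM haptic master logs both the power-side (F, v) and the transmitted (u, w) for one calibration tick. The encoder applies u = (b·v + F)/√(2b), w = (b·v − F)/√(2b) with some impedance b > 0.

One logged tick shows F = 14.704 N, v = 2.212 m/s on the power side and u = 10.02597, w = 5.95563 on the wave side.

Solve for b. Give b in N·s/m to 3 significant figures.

u + w = 15.9816;  u + w = √(2b)·v, so √(2b) = 15.9816/2.212 = 7.2250.
b = (√(2b))²/2 = 52.2000/2 = 26.1000.
(Check via u − w = 2F/√(2b): u − w = 4.0703, 2F/√(2b) = 4.0703.)

b = 26.1 N·s/m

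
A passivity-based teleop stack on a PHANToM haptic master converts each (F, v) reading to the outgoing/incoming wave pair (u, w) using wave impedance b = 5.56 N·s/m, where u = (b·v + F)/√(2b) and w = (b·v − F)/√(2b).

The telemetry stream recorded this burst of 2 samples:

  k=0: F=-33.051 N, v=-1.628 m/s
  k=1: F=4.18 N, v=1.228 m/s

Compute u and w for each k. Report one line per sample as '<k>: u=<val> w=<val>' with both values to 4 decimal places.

k=0: b·v=5.56×(-1.628)=-9.0517; √(2b)=3.3347; u=(-9.0517+(-33.051))/3.3347=-12.6258, w=(-9.0517−(-33.051))/3.3347=7.1969
k=1: b·v=5.56×1.228=6.8277; √(2b)=3.3347; u=(6.8277+4.18)/3.3347=3.3010, w=(6.8277−4.18)/3.3347=0.7940

0: u=-12.6258 w=7.1969
1: u=3.3010 w=0.7940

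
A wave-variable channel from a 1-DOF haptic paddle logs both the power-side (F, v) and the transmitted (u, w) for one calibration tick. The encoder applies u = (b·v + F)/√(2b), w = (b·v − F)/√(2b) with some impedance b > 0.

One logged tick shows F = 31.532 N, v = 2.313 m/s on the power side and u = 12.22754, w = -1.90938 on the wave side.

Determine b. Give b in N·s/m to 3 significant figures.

u + w = 10.3182;  u + w = √(2b)·v, so √(2b) = 10.3182/2.313 = 4.4609.
b = (√(2b))²/2 = 19.9000/2 = 9.9500.
(Check via u − w = 2F/√(2b): u − w = 14.1369, 2F/√(2b) = 14.1369.)

b = 9.95 N·s/m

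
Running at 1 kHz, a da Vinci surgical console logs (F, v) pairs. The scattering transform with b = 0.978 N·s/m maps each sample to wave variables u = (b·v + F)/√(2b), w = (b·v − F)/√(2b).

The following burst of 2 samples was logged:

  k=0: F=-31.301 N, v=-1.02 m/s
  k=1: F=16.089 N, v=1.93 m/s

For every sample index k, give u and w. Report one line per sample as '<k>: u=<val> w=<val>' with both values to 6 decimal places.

k=0: b·v=0.978×(-1.02)=-0.997560; √(2b)=1.398571; u=(-0.997560+(-31.301))/1.398571=-23.093977, w=(-0.997560−(-31.301))/1.398571=21.667435
k=1: b·v=0.978×1.93=1.887540; √(2b)=1.398571; u=(1.887540+16.089)/1.398571=12.853508, w=(1.887540−16.089)/1.398571=-10.154267

0: u=-23.093977 w=21.667435
1: u=12.853508 w=-10.154267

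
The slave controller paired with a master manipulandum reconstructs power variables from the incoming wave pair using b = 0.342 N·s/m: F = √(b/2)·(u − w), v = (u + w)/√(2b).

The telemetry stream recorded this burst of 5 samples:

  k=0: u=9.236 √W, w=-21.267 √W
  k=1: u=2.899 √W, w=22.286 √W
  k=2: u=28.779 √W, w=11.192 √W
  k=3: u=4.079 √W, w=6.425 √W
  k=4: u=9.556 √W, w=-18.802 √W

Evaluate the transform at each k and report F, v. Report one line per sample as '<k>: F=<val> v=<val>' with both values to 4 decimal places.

0: F=12.6136 v=-14.5470
1: F=-8.0169 v=30.4519
2: F=7.2726 v=48.3300
3: F=-0.9701 v=12.7007
4: F=11.7266 v=-11.1796

k=0: u−w=30.5030, u+w=-12.0310; √(b/2)=0.4135, √(2b)=0.8270; F=0.4135×30.503=12.6136, v=-12.0310/0.8270=-14.5470
k=1: u−w=-19.3870, u+w=25.1850; √(b/2)=0.4135, √(2b)=0.8270; F=0.4135×(-19.387)=-8.0169, v=25.1850/0.8270=30.4519
k=2: u−w=17.5870, u+w=39.9710; √(b/2)=0.4135, √(2b)=0.8270; F=0.4135×17.587=7.2726, v=39.9710/0.8270=48.3300
k=3: u−w=-2.3460, u+w=10.5040; √(b/2)=0.4135, √(2b)=0.8270; F=0.4135×(-2.346)=-0.9701, v=10.5040/0.8270=12.7007
k=4: u−w=28.3580, u+w=-9.2460; √(b/2)=0.4135, √(2b)=0.8270; F=0.4135×28.358=11.7266, v=-9.2460/0.8270=-11.1796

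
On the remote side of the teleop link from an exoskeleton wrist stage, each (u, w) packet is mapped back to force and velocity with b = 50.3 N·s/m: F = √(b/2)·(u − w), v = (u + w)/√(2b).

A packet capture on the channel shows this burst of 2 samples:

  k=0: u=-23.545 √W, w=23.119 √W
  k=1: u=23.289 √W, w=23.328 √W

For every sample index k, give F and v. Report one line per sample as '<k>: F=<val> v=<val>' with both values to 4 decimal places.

k=0: u−w=-46.6640, u+w=-0.4260; √(b/2)=5.0150, √(2b)=10.0300; F=5.0150×(-46.664)=-234.0189, v=-0.4260/10.0300=-0.0425
k=1: u−w=-0.0390, u+w=46.6170; √(b/2)=5.0150, √(2b)=10.0300; F=5.0150×(-0.039)=-0.1956, v=46.6170/10.0300=4.6478

0: F=-234.0189 v=-0.0425
1: F=-0.1956 v=4.6478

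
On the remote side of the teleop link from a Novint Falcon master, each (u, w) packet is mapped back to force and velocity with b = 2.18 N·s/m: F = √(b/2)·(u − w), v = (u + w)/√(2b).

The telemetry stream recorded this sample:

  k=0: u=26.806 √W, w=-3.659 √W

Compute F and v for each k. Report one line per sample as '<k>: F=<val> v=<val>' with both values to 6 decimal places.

k=0: u−w=30.465000, u+w=23.147000; √(b/2)=1.044031, √(2b)=2.088061; F=1.044031×30.465=31.806394, v=23.147000/2.088061=11.085403

0: F=31.806394 v=11.085403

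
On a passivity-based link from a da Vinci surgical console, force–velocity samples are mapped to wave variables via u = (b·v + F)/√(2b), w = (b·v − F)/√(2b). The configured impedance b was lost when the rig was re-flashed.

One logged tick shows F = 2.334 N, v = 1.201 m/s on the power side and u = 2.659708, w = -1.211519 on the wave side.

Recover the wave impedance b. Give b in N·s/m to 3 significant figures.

b = 0.727 N·s/m

u + w = 1.448189;  u + w = √(2b)·v, so √(2b) = 1.448189/1.201 = 1.205819.
b = (√(2b))²/2 = 1.454000/2 = 0.727000.
(Check via u − w = 2F/√(2b): u − w = 3.871227, 2F/√(2b) = 3.871227.)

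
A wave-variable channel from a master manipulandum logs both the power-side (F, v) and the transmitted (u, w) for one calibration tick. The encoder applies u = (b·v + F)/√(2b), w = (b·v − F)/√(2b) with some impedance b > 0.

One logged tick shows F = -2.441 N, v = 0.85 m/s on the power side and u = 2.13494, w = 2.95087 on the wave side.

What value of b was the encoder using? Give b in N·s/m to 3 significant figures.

b = 17.9 N·s/m

u + w = 5.0858;  u + w = √(2b)·v, so √(2b) = 5.0858/0.85 = 5.9833.
b = (√(2b))²/2 = 35.7999/2 = 17.9000.
(Check via u − w = 2F/√(2b): u − w = -0.8159, 2F/√(2b) = -0.8159.)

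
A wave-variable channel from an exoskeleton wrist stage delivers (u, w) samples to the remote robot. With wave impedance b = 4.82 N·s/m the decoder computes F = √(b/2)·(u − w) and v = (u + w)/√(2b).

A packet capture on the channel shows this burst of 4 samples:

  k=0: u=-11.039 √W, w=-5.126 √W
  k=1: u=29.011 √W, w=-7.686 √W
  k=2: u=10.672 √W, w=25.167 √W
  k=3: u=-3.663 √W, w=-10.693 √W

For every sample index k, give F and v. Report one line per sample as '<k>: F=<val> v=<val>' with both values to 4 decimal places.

k=0: u−w=-5.9130, u+w=-16.1650; √(b/2)=1.5524, √(2b)=3.1048; F=1.5524×(-5.913)=-9.1794, v=-16.1650/3.1048=-5.2064
k=1: u−w=36.6970, u+w=21.3250; √(b/2)=1.5524, √(2b)=3.1048; F=1.5524×36.697=56.9691, v=21.3250/3.1048=6.8683
k=2: u−w=-14.4950, u+w=35.8390; √(b/2)=1.5524, √(2b)=3.1048; F=1.5524×(-14.495)=-22.5023, v=35.8390/3.1048=11.5430
k=3: u−w=7.0300, u+w=-14.3560; √(b/2)=1.5524, √(2b)=3.1048; F=1.5524×7.03=10.9135, v=-14.3560/3.1048=-4.6238

0: F=-9.1794 v=-5.2064
1: F=56.9691 v=6.8683
2: F=-22.5023 v=11.5430
3: F=10.9135 v=-4.6238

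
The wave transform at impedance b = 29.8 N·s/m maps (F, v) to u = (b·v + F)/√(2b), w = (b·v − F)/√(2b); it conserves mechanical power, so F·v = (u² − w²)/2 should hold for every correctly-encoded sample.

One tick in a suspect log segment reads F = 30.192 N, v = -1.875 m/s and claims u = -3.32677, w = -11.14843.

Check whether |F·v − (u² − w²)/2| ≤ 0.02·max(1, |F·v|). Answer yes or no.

yes

F·v = 30.192×(-1.875) = -56.61000 W.
(u² − w²)/2 = (11.06740 − 124.28749)/2 = -56.61005 W.
|Δ| = 0.00005;  2% of max(1, |F·v|) = 1.13220.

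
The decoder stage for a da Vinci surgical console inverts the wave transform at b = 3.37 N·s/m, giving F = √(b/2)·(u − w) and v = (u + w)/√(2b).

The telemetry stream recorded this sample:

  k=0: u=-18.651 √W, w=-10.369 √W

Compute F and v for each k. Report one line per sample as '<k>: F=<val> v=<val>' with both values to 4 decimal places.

0: F=-10.7507 v=-11.1781

k=0: u−w=-8.2820, u+w=-29.0200; √(b/2)=1.2981, √(2b)=2.5962; F=1.2981×(-8.282)=-10.7507, v=-29.0200/2.5962=-11.1781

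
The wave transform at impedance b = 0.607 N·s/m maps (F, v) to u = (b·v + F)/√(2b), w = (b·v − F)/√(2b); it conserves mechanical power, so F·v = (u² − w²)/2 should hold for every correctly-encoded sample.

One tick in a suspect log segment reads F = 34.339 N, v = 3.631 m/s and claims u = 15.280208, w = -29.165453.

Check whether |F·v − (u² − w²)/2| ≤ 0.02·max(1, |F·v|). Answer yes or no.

no

F·v = 34.339×3.631 = 124.684909 W.
(u² − w²)/2 = (233.484757 − 850.623649)/2 = -308.569446 W.
|Δ| = 433.254355;  2% of max(1, |F·v|) = 2.493698.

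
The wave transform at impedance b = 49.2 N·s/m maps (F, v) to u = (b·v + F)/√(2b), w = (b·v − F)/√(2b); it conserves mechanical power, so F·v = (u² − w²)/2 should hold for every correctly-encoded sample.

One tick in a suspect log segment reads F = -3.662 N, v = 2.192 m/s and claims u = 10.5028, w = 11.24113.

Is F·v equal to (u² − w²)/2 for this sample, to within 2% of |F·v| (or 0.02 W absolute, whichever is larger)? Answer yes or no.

yes

F·v = (-3.662)×2.192 = -8.0271 W.
(u² − w²)/2 = (110.3088 − 126.3630)/2 = -8.0271 W.
|Δ| = 0.0000;  2% of max(1, |F·v|) = 0.1605.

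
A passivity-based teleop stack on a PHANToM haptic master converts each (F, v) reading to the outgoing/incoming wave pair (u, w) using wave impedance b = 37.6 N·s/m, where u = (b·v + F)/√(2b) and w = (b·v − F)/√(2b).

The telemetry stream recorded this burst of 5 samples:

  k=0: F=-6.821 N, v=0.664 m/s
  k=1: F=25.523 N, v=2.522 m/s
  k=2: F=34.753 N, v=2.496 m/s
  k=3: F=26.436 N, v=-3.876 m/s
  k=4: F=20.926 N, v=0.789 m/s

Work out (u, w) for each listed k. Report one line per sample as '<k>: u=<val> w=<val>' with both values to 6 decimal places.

k=0: b·v=37.6×0.664=24.966400; √(2b)=8.671793; u=(24.966400+(-6.821))/8.671793=2.092462, w=(24.966400−(-6.821))/8.671793=3.665609
k=1: b·v=37.6×2.522=94.827200; √(2b)=8.671793; u=(94.827200+25.523)/8.671793=13.878352, w=(94.827200−25.523)/8.671793=7.991911
k=2: b·v=37.6×2.496=93.849600; √(2b)=8.671793; u=(93.849600+34.753)/8.671793=14.829989, w=(93.849600−34.753)/8.671793=6.814807
k=3: b·v=37.6×(-3.876)=-145.737600; √(2b)=8.671793; u=(-145.737600+26.436)/8.671793=-13.757431, w=(-145.737600−26.436)/8.671793=-19.854440
k=4: b·v=37.6×0.789=29.666400; √(2b)=8.671793; u=(29.666400+20.926)/8.671793=5.834133, w=(29.666400−20.926)/8.671793=1.007911

0: u=2.092462 w=3.665609
1: u=13.878352 w=7.991911
2: u=14.829989 w=6.814807
3: u=-13.757431 w=-19.854440
4: u=5.834133 w=1.007911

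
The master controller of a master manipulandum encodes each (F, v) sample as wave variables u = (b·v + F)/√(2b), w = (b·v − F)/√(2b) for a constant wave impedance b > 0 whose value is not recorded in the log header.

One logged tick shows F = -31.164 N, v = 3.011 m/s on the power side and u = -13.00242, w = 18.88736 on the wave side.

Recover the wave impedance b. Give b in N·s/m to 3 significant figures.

u + w = 5.88494;  u + w = √(2b)·v, so √(2b) = 5.88494/3.011 = 1.95448.
b = (√(2b))²/2 = 3.81999/2 = 1.91000.
(Check via u − w = 2F/√(2b): u − w = -31.88978, 2F/√(2b) = -31.88981.)

b = 1.91 N·s/m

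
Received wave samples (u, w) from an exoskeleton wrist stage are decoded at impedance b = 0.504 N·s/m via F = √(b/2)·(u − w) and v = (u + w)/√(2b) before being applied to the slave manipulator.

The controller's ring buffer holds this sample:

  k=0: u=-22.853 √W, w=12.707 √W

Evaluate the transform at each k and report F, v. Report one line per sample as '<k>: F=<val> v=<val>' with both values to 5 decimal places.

k=0: u−w=-35.56000, u+w=-10.14600; √(b/2)=0.50200, √(2b)=1.00399; F=0.50200×(-35.56)=-17.85098, v=-10.14600/1.00399=-10.10566

0: F=-17.85098 v=-10.10566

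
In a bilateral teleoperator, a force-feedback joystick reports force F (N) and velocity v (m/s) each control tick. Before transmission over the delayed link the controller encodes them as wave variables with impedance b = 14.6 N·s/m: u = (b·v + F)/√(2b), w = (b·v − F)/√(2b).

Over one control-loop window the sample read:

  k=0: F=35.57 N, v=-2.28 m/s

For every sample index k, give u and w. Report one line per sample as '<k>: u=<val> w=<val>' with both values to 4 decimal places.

k=0: b·v=14.6×(-2.28)=-33.2880; √(2b)=5.4037; u=(-33.2880+35.57)/5.4037=0.4223, w=(-33.2880−35.57)/5.4037=-12.7427

0: u=0.4223 w=-12.7427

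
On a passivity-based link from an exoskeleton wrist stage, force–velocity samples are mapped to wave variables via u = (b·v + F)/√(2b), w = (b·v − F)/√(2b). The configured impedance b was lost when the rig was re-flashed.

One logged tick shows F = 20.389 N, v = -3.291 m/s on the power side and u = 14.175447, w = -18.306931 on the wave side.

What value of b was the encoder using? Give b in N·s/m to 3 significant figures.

b = 0.788 N·s/m

u + w = -4.131484;  u + w = √(2b)·v, so √(2b) = -4.131484/(-3.291) = 1.255389.
b = (√(2b))²/2 = 1.576001/2 = 0.788000.
(Check via u − w = 2F/√(2b): u − w = 32.482378, 2F/√(2b) = 32.482371.)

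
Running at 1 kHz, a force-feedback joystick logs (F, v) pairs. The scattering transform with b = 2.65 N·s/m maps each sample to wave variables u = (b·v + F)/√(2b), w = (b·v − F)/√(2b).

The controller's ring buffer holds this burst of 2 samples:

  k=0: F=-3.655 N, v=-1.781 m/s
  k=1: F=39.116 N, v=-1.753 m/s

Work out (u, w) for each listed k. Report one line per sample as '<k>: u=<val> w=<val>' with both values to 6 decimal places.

0: u=-3.637716 w=-0.462454
1: u=14.973050 w=-19.008759

k=0: b·v=2.65×(-1.781)=-4.719650; √(2b)=2.302173; u=(-4.719650+(-3.655))/2.302173=-3.637716, w=(-4.719650−(-3.655))/2.302173=-0.462454
k=1: b·v=2.65×(-1.753)=-4.645450; √(2b)=2.302173; u=(-4.645450+39.116)/2.302173=14.973050, w=(-4.645450−39.116)/2.302173=-19.008759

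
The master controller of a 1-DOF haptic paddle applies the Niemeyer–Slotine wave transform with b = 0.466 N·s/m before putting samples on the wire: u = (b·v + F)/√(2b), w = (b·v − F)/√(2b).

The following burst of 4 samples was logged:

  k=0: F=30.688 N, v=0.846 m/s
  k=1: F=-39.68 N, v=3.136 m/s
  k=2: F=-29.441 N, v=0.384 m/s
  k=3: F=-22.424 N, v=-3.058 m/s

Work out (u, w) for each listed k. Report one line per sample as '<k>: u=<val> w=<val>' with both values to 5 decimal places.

0: u=32.19618 w=-31.37945
1: u=-39.58832 w=42.61582
2: u=-30.31076 w=30.68148
3: u=-24.70374 w=21.75154

k=0: b·v=0.466×0.846=0.39424; √(2b)=0.96540; u=(0.39424+30.688)/0.96540=32.19618, w=(0.39424−30.688)/0.96540=-31.37945
k=1: b·v=0.466×3.136=1.46138; √(2b)=0.96540; u=(1.46138+(-39.68))/0.96540=-39.58832, w=(1.46138−(-39.68))/0.96540=42.61582
k=2: b·v=0.466×0.384=0.17894; √(2b)=0.96540; u=(0.17894+(-29.441))/0.96540=-30.31076, w=(0.17894−(-29.441))/0.96540=30.68148
k=3: b·v=0.466×(-3.058)=-1.42503; √(2b)=0.96540; u=(-1.42503+(-22.424))/0.96540=-24.70374, w=(-1.42503−(-22.424))/0.96540=21.75154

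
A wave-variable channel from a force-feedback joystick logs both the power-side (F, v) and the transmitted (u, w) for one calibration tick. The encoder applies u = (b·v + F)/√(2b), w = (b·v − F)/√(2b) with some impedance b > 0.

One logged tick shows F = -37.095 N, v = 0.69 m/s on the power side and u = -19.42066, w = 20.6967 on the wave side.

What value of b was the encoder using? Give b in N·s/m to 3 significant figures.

b = 1.71 N·s/m

u + w = 1.27604;  u + w = √(2b)·v, so √(2b) = 1.27604/0.69 = 1.84933.
b = (√(2b))²/2 = 3.42003/2 = 1.71002.
(Check via u − w = 2F/√(2b): u − w = -40.11736, 2F/√(2b) = -40.11716.)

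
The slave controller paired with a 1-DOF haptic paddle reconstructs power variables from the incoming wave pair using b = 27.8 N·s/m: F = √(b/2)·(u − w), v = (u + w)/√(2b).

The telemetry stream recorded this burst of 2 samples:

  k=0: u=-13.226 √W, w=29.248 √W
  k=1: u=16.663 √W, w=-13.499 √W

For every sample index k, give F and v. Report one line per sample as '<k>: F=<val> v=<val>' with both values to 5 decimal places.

0: F=-158.35456 v=2.14872
1: F=112.45209 v=0.42433

k=0: u−w=-42.47400, u+w=16.02200; √(b/2)=3.72827, √(2b)=7.45654; F=3.72827×(-42.474)=-158.35456, v=16.02200/7.45654=2.14872
k=1: u−w=30.16200, u+w=3.16400; √(b/2)=3.72827, √(2b)=7.45654; F=3.72827×30.162=112.45209, v=3.16400/7.45654=0.42433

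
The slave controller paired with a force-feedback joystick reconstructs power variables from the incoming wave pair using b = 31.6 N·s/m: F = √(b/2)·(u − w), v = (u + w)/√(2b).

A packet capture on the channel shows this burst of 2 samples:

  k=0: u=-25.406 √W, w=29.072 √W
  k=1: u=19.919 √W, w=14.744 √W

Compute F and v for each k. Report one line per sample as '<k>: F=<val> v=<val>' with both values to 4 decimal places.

k=0: u−w=-54.4780, u+w=3.6660; √(b/2)=3.9749, √(2b)=7.9498; F=3.9749×(-54.478)=-216.5458, v=3.6660/7.9498=0.4611
k=1: u−w=5.1750, u+w=34.6630; √(b/2)=3.9749, √(2b)=7.9498; F=3.9749×5.175=20.5702, v=34.6630/7.9498=4.3602

0: F=-216.5458 v=0.4611
1: F=20.5702 v=4.3602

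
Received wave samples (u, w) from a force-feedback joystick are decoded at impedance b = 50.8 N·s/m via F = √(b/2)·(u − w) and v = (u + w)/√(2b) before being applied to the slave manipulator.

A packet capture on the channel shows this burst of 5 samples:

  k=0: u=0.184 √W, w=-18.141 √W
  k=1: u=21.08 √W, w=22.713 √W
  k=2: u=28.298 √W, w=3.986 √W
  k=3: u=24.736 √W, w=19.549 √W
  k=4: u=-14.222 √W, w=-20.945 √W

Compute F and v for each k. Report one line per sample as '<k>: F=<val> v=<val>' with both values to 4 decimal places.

0: F=92.3551 v=-1.7815
1: F=-8.2301 v=4.3447
2: F=122.5286 v=3.2029
3: F=26.1417 v=4.3935
4: F=33.8829 v=-3.4889

k=0: u−w=18.3250, u+w=-17.9570; √(b/2)=5.0398, √(2b)=10.0797; F=5.0398×18.325=92.3551, v=-17.9570/10.0797=-1.7815
k=1: u−w=-1.6330, u+w=43.7930; √(b/2)=5.0398, √(2b)=10.0797; F=5.0398×(-1.633)=-8.2301, v=43.7930/10.0797=4.3447
k=2: u−w=24.3120, u+w=32.2840; √(b/2)=5.0398, √(2b)=10.0797; F=5.0398×24.312=122.5286, v=32.2840/10.0797=3.2029
k=3: u−w=5.1870, u+w=44.2850; √(b/2)=5.0398, √(2b)=10.0797; F=5.0398×5.187=26.1417, v=44.2850/10.0797=4.3935
k=4: u−w=6.7230, u+w=-35.1670; √(b/2)=5.0398, √(2b)=10.0797; F=5.0398×6.723=33.8829, v=-35.1670/10.0797=-3.4889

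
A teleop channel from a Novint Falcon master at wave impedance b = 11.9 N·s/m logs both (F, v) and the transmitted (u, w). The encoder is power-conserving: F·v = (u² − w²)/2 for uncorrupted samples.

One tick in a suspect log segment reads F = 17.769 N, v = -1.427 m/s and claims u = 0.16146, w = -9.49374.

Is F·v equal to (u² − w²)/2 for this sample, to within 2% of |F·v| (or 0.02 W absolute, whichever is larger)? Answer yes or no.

F·v = 17.769×(-1.427) = -25.35636 W.
(u² − w²)/2 = (0.02607 − 90.13110)/2 = -45.05251 W.
|Δ| = 19.69615;  2% of max(1, |F·v|) = 0.50713.

no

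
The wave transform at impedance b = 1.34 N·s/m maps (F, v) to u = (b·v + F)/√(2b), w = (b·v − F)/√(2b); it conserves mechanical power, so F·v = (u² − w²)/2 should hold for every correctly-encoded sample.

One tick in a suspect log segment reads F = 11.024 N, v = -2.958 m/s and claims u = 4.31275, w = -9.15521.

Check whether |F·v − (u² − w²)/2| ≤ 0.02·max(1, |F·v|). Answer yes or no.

yes

F·v = 11.024×(-2.958) = -32.6090 W.
(u² − w²)/2 = (18.5998 − 83.8179)/2 = -32.6090 W.
|Δ| = 0.0000;  2% of max(1, |F·v|) = 0.6522.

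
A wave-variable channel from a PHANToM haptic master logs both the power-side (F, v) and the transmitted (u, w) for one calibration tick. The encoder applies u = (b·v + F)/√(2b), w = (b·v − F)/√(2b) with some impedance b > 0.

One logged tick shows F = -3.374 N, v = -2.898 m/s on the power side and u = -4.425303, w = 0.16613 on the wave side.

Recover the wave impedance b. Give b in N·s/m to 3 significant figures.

b = 1.08 N·s/m

u + w = -4.259173;  u + w = √(2b)·v, so √(2b) = -4.259173/(-2.898) = 1.469694.
b = (√(2b))²/2 = 2.160000/2 = 1.080000.
(Check via u − w = 2F/√(2b): u − w = -4.591433, 2F/√(2b) = -4.591432.)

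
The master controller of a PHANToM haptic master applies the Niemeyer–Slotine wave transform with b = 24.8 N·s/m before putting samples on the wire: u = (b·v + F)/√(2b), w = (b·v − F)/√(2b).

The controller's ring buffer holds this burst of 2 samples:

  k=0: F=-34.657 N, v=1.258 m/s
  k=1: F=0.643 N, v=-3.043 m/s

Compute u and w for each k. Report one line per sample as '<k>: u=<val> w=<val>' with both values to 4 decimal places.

k=0: b·v=24.8×1.258=31.1984; √(2b)=7.0427; u=(31.1984+(-34.657))/7.0427=-0.4911, w=(31.1984−(-34.657))/7.0427=9.3508
k=1: b·v=24.8×(-3.043)=-75.4664; √(2b)=7.0427; u=(-75.4664+0.643)/7.0427=-10.6242, w=(-75.4664−0.643)/7.0427=-10.8068

0: u=-0.4911 w=9.3508
1: u=-10.6242 w=-10.8068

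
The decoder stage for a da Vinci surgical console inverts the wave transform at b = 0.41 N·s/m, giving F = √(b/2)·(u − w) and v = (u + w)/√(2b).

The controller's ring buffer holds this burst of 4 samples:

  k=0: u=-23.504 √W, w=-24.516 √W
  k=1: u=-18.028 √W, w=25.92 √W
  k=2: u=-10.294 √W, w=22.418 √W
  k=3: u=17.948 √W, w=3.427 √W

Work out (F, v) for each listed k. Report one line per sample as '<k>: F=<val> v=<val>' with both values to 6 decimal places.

0: F=0.458202 v=-53.029219
1: F=-19.898303 v=8.715256
2: F=-14.810988 v=13.388718
3: F=6.574662 v=23.604739

k=0: u−w=1.012000, u+w=-48.020000; √(b/2)=0.452769, √(2b)=0.905539; F=0.452769×1.012=0.458202, v=-48.020000/0.905539=-53.029219
k=1: u−w=-43.948000, u+w=7.892000; √(b/2)=0.452769, √(2b)=0.905539; F=0.452769×(-43.948)=-19.898303, v=7.892000/0.905539=8.715256
k=2: u−w=-32.712000, u+w=12.124000; √(b/2)=0.452769, √(2b)=0.905539; F=0.452769×(-32.712)=-14.810988, v=12.124000/0.905539=13.388718
k=3: u−w=14.521000, u+w=21.375000; √(b/2)=0.452769, √(2b)=0.905539; F=0.452769×14.521=6.574662, v=21.375000/0.905539=23.604739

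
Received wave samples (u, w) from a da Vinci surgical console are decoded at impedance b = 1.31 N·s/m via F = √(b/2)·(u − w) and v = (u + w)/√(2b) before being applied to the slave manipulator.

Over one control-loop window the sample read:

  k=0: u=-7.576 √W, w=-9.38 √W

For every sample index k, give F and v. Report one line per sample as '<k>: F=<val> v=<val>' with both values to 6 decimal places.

k=0: u−w=1.804000, u+w=-16.956000; √(b/2)=0.809321, √(2b)=1.618641; F=0.809321×1.804=1.460015, v=-16.956000/1.618641=-10.475452

0: F=1.460015 v=-10.475452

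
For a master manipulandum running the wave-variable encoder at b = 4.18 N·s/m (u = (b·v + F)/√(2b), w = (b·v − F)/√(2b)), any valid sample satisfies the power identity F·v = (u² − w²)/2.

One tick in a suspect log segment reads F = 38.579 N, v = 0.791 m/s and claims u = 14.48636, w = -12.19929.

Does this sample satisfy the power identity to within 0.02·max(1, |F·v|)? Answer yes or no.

yes

F·v = 38.579×0.791 = 30.51599 W.
(u² − w²)/2 = (209.85463 − 148.82268)/2 = 30.51597 W.
|Δ| = 0.00001;  2% of max(1, |F·v|) = 0.61032.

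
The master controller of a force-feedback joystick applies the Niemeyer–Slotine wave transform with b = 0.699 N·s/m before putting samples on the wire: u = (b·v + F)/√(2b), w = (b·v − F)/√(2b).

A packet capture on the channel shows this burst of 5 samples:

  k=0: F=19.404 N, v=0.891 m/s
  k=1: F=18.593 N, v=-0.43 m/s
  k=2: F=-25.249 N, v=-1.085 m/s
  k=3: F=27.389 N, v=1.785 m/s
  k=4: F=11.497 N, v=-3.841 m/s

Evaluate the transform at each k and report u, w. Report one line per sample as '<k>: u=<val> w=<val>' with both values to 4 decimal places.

k=0: b·v=0.699×0.891=0.6228; √(2b)=1.1824; u=(0.6228+19.404)/1.1824=16.9378, w=(0.6228−19.404)/1.1824=-15.8844
k=1: b·v=0.699×(-0.43)=-0.3006; √(2b)=1.1824; u=(-0.3006+18.593)/1.1824=15.4710, w=(-0.3006−18.593)/1.1824=-15.9794
k=2: b·v=0.699×(-1.085)=-0.7584; √(2b)=1.1824; u=(-0.7584+(-25.249))/1.1824=-21.9960, w=(-0.7584−(-25.249))/1.1824=20.7131
k=3: b·v=0.699×1.785=1.2477; √(2b)=1.1824; u=(1.2477+27.389)/1.1824=24.2197, w=(1.2477−27.389)/1.1824=-22.1092
k=4: b·v=0.699×(-3.841)=-2.6849; √(2b)=1.1824; u=(-2.6849+11.497)/1.1824=7.4529, w=(-2.6849−11.497)/1.1824=-11.9944

0: u=16.9378 w=-15.8844
1: u=15.4710 w=-15.9794
2: u=-21.9960 w=20.7131
3: u=24.2197 w=-22.1092
4: u=7.4529 w=-11.9944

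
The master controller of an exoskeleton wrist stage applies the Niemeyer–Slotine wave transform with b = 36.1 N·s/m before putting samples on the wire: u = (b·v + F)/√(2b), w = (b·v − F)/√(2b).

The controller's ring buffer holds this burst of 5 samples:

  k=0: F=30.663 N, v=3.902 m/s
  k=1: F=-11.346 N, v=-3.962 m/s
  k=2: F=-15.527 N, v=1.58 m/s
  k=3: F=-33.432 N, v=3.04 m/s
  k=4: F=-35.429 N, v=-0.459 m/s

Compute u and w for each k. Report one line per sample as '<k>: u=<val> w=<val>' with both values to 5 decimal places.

k=0: b·v=36.1×3.902=140.86220; √(2b)=8.49706; u=(140.86220+30.663)/8.49706=20.18642, w=(140.86220−30.663)/8.49706=12.96910
k=1: b·v=36.1×(-3.962)=-143.02820; √(2b)=8.49706; u=(-143.02820+(-11.346))/8.49706=-18.16796, w=(-143.02820−(-11.346))/8.49706=-15.49739
k=2: b·v=36.1×1.58=57.03800; √(2b)=8.49706; u=(57.03800+(-15.527))/8.49706=4.88534, w=(57.03800−(-15.527))/8.49706=8.54001
k=3: b·v=36.1×3.04=109.74400; √(2b)=8.49706; u=(109.74400+(-33.432))/8.49706=8.98099, w=(109.74400−(-33.432))/8.49706=16.85007
k=4: b·v=36.1×(-0.459)=-16.56990; √(2b)=8.49706; u=(-16.56990+(-35.429))/8.49706=-6.11964, w=(-16.56990−(-35.429))/8.49706=2.21949

0: u=20.18642 w=12.96910
1: u=-18.16796 w=-15.49739
2: u=4.88534 w=8.54001
3: u=8.98099 w=16.85007
4: u=-6.11964 w=2.21949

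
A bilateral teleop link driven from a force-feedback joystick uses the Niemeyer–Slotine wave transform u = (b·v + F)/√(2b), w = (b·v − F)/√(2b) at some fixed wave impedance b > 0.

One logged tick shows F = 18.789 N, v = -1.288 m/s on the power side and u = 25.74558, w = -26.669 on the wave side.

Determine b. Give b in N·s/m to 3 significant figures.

b = 0.257 N·s/m

u + w = -0.92342;  u + w = √(2b)·v, so √(2b) = -0.92342/(-1.288) = 0.71694.
b = (√(2b))²/2 = 0.51400/2 = 0.25700.
(Check via u − w = 2F/√(2b): u − w = 52.41458, 2F/√(2b) = 52.41436.)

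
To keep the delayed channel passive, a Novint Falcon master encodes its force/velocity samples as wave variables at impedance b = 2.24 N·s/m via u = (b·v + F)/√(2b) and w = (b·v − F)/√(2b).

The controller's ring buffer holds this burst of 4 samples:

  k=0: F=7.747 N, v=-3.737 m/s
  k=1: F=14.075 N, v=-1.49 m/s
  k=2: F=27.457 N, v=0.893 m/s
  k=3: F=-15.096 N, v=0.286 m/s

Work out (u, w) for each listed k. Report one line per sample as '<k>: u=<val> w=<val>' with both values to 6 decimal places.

k=0: b·v=2.24×(-3.737)=-8.370880; √(2b)=2.116601; u=(-8.370880+7.747)/2.116601=-0.294756, w=(-8.370880−7.747)/2.116601=-7.614983
k=1: b·v=2.24×(-1.49)=-3.337600; √(2b)=2.116601; u=(-3.337600+14.075)/2.116601=5.072945, w=(-3.337600−14.075)/2.116601=-8.226680
k=2: b·v=2.24×0.893=2.000320; √(2b)=2.116601; u=(2.000320+27.457)/2.116601=13.917276, w=(2.000320−27.457)/2.116601=-12.027151
k=3: b·v=2.24×0.286=0.640640; √(2b)=2.116601; u=(0.640640+(-15.096))/2.116601=-6.829516, w=(0.640640−(-15.096))/2.116601=7.434864

0: u=-0.294756 w=-7.614983
1: u=5.072945 w=-8.226680
2: u=13.917276 w=-12.027151
3: u=-6.829516 w=7.434864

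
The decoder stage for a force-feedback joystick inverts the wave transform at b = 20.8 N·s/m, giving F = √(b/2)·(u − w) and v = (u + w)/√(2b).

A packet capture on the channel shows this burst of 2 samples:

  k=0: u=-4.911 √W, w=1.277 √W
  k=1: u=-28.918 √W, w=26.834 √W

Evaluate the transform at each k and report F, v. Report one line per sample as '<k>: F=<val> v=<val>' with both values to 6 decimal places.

k=0: u−w=-6.188000, u+w=-3.634000; √(b/2)=3.224903, √(2b)=6.449806; F=3.224903×(-6.188)=-19.955700, v=-3.634000/6.449806=-0.563428
k=1: u−w=-55.752000, u+w=-2.084000; √(b/2)=3.224903, √(2b)=6.449806; F=3.224903×(-55.752)=-179.794798, v=-2.084000/6.449806=-0.323110

0: F=-19.955700 v=-0.563428
1: F=-179.794798 v=-0.323110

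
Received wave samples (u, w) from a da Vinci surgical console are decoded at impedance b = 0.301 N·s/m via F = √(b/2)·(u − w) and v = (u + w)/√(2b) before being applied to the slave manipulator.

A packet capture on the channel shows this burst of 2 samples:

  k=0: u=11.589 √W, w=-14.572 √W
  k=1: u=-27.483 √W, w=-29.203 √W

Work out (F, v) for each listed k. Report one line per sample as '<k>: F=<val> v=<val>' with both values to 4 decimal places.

k=0: u−w=26.1610, u+w=-2.9830; √(b/2)=0.3879, √(2b)=0.7759; F=0.3879×26.161=10.1490, v=-2.9830/0.7759=-3.8446
k=1: u−w=1.7200, u+w=-56.6860; √(b/2)=0.3879, √(2b)=0.7759; F=0.3879×1.72=0.6673, v=-56.6860/0.7759=-73.0596

0: F=10.1490 v=-3.8446
1: F=0.6673 v=-73.0596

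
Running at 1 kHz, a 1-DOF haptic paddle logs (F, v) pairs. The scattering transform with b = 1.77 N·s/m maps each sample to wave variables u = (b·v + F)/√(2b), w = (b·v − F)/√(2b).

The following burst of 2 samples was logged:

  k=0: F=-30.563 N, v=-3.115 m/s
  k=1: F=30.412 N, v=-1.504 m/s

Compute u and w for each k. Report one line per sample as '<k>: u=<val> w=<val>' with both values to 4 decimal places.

k=0: b·v=1.77×(-3.115)=-5.5136; √(2b)=1.8815; u=(-5.5136+(-30.563))/1.8815=-19.1745, w=(-5.5136−(-30.563))/1.8815=13.3136
k=1: b·v=1.77×(-1.504)=-2.6621; √(2b)=1.8815; u=(-2.6621+30.412)/1.8815=14.7489, w=(-2.6621−30.412)/1.8815=-17.5787

0: u=-19.1745 w=13.3136
1: u=14.7489 w=-17.5787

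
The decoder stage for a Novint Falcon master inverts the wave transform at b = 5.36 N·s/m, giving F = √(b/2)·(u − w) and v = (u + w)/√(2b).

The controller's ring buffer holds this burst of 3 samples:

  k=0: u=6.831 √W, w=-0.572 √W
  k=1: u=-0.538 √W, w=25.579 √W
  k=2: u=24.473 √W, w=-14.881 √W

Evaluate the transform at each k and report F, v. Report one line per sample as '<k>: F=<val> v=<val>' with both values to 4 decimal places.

k=0: u−w=7.4030, u+w=6.2590; √(b/2)=1.6371, √(2b)=3.2741; F=1.6371×7.403=12.1192, v=6.2590/3.2741=1.9116
k=1: u−w=-26.1170, u+w=25.0410; √(b/2)=1.6371, √(2b)=3.2741; F=1.6371×(-26.117)=-42.7554, v=25.0410/3.2741=7.6481
k=2: u−w=39.3540, u+w=9.5920; √(b/2)=1.6371, √(2b)=3.2741; F=1.6371×39.354=64.4253, v=9.5920/3.2741=2.9296

0: F=12.1192 v=1.9116
1: F=-42.7554 v=7.6481
2: F=64.4253 v=2.9296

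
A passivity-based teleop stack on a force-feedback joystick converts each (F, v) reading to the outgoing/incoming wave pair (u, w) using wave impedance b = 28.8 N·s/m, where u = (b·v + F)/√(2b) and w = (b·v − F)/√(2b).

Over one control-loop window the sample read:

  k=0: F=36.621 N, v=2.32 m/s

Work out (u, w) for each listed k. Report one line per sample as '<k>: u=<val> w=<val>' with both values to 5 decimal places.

k=0: b·v=28.8×2.32=66.81600; √(2b)=7.58947; u=(66.81600+36.621)/7.58947=13.62902, w=(66.81600−36.621)/7.58947=3.97854

0: u=13.62902 w=3.97854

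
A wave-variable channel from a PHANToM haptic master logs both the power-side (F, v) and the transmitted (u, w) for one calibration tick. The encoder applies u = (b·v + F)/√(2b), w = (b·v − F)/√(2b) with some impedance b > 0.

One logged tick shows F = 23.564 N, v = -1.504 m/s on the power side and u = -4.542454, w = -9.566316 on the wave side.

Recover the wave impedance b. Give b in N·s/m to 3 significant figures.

b = 44 N·s/m

u + w = -14.108770;  u + w = √(2b)·v, so √(2b) = -14.108770/(-1.504) = 9.380831.
b = (√(2b))²/2 = 87.999992/2 = 43.999996.
(Check via u − w = 2F/√(2b): u − w = 5.023862, 2F/√(2b) = 5.023862.)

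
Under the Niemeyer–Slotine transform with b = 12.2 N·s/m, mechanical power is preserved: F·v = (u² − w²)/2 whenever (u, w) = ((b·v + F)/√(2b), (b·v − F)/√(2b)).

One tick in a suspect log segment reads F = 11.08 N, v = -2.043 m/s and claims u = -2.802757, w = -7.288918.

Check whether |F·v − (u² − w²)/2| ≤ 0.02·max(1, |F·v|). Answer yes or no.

F·v = 11.08×(-2.043) = -22.636440 W.
(u² − w²)/2 = (7.855447 − 53.128326)/2 = -22.636439 W.
|Δ| = 0.000001;  2% of max(1, |F·v|) = 0.452729.

yes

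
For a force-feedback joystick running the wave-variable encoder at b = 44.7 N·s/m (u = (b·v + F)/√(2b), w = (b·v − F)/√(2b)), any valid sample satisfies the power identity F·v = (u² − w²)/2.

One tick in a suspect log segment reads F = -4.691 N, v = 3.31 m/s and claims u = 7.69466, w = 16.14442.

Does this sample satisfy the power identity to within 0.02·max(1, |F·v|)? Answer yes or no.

no

F·v = (-4.691)×3.31 = -15.52721 W.
(u² − w²)/2 = (59.20779 − 260.64230)/2 = -100.71725 W.
|Δ| = 85.19004;  2% of max(1, |F·v|) = 0.31054.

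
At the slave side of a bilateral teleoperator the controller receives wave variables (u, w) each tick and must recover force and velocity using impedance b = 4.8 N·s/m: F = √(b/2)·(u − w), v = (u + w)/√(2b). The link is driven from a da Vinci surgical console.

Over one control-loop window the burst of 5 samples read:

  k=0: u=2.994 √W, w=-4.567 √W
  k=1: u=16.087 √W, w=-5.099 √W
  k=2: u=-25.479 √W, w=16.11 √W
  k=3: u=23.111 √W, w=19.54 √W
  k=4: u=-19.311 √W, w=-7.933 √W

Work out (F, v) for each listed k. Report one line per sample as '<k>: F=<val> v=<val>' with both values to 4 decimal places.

k=0: u−w=7.5610, u+w=-1.5730; √(b/2)=1.5492, √(2b)=3.0984; F=1.5492×7.561=11.7135, v=-1.5730/3.0984=-0.5077
k=1: u−w=21.1860, u+w=10.9880; √(b/2)=1.5492, √(2b)=3.0984; F=1.5492×21.186=32.8212, v=10.9880/3.0984=3.5464
k=2: u−w=-41.5890, u+w=-9.3690; √(b/2)=1.5492, √(2b)=3.0984; F=1.5492×(-41.589)=-64.4294, v=-9.3690/3.0984=-3.0238
k=3: u−w=3.5710, u+w=42.6510; √(b/2)=1.5492, √(2b)=3.0984; F=1.5492×3.571=5.5322, v=42.6510/3.0984=13.7656
k=4: u−w=-11.3780, u+w=-27.2440; √(b/2)=1.5492, √(2b)=3.0984; F=1.5492×(-11.378)=-17.6267, v=-27.2440/3.0984=-8.7930

0: F=11.7135 v=-0.5077
1: F=32.8212 v=3.5464
2: F=-64.4294 v=-3.0238
3: F=5.5322 v=13.7656
4: F=-17.6267 v=-8.7930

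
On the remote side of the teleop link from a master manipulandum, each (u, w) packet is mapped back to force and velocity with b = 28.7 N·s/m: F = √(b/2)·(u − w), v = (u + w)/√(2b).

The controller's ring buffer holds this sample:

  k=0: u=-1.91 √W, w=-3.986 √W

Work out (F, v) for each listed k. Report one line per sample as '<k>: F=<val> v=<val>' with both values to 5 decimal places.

k=0: u−w=2.07600, u+w=-5.89600; √(b/2)=3.78814, √(2b)=7.57628; F=3.78814×2.076=7.86418, v=-5.89600/7.57628=-0.77822

0: F=7.86418 v=-0.77822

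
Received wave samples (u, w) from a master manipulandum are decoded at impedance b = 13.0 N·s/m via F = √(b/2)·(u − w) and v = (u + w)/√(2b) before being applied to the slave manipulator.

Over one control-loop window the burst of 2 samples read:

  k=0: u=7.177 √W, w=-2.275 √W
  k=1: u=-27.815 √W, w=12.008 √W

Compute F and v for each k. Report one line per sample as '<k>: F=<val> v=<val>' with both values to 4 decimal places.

k=0: u−w=9.4520, u+w=4.9020; √(b/2)=2.5495, √(2b)=5.0990; F=2.5495×9.452=24.0980, v=4.9020/5.0990=0.9614
k=1: u−w=-39.8230, u+w=-15.8070; √(b/2)=2.5495, √(2b)=5.0990; F=2.5495×(-39.823)=-101.5291, v=-15.8070/5.0990=-3.1000

0: F=24.0980 v=0.9614
1: F=-101.5291 v=-3.1000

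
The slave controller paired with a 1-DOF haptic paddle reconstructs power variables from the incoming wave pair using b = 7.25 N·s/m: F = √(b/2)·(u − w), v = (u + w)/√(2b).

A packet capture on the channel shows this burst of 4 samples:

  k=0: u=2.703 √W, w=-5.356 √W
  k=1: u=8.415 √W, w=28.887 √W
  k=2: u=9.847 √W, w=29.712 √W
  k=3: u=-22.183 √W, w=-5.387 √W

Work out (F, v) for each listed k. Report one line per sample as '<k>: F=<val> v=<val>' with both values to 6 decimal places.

0: F=15.343879 v=-0.696712
1: F=-38.977527 v=9.795985
2: F=-37.821833 v=10.388702
3: F=-31.978631 v=-7.240237

k=0: u−w=8.059000, u+w=-2.653000; √(b/2)=1.903943, √(2b)=3.807887; F=1.903943×8.059=15.343879, v=-2.653000/3.807887=-0.696712
k=1: u−w=-20.472000, u+w=37.302000; √(b/2)=1.903943, √(2b)=3.807887; F=1.903943×(-20.472)=-38.977527, v=37.302000/3.807887=9.795985
k=2: u−w=-19.865000, u+w=39.559000; √(b/2)=1.903943, √(2b)=3.807887; F=1.903943×(-19.865)=-37.821833, v=39.559000/3.807887=10.388702
k=3: u−w=-16.796000, u+w=-27.570000; √(b/2)=1.903943, √(2b)=3.807887; F=1.903943×(-16.796)=-31.978631, v=-27.570000/3.807887=-7.240237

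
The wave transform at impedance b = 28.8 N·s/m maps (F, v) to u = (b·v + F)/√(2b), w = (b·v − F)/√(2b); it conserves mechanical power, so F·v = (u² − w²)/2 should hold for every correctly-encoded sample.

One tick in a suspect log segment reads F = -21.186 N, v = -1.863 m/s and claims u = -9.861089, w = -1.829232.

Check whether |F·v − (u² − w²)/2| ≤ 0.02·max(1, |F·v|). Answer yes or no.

no

F·v = (-21.186)×(-1.863) = 39.469518 W.
(u² − w²)/2 = (97.241076 − 3.346090)/2 = 46.947493 W.
|Δ| = 7.477975;  2% of max(1, |F·v|) = 0.789390.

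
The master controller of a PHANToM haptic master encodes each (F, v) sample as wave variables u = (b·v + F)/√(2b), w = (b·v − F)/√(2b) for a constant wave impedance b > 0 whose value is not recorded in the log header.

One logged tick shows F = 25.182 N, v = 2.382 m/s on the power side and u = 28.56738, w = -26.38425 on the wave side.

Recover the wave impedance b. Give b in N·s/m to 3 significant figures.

b = 0.42 N·s/m

u + w = 2.18313;  u + w = √(2b)·v, so √(2b) = 2.18313/2.382 = 0.91651.
b = (√(2b))²/2 = 0.83999/2 = 0.42000.
(Check via u − w = 2F/√(2b): u − w = 54.95163, 2F/√(2b) = 54.95186.)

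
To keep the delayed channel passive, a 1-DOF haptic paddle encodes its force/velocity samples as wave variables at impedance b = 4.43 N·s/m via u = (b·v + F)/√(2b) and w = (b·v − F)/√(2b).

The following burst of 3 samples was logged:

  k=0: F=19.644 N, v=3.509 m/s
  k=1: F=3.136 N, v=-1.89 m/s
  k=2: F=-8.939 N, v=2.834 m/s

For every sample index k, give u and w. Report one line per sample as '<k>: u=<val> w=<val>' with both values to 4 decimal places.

0: u=11.8219 w=-1.3771
1: u=-1.7593 w=-3.8664
2: u=1.2147 w=7.2209

k=0: b·v=4.43×3.509=15.5449; √(2b)=2.9766; u=(15.5449+19.644)/2.9766=11.8219, w=(15.5449−19.644)/2.9766=-1.3771
k=1: b·v=4.43×(-1.89)=-8.3727; √(2b)=2.9766; u=(-8.3727+3.136)/2.9766=-1.7593, w=(-8.3727−3.136)/2.9766=-3.8664
k=2: b·v=4.43×2.834=12.5546; √(2b)=2.9766; u=(12.5546+(-8.939))/2.9766=1.2147, w=(12.5546−(-8.939))/2.9766=7.2209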